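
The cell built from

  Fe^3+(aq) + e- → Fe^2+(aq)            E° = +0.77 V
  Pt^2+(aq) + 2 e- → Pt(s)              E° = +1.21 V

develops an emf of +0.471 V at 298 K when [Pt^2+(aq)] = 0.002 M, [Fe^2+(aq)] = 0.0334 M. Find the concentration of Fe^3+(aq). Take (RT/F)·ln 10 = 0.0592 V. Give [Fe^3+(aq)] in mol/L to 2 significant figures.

With Pt²⁺/Pt at the cathode and Fe³⁺/Fe²⁺ at the anode, E°cell = +1.21 − (+0.77) = +0.44 V (n = 2).
Since E = E° − (0.0592/n)·log Q, log Q = n(E° − E)/0.0592 = −1.047.
The balanced reaction is Pt^2+(aq) + 2 Fe^2+(aq) → Pt(s) + 2 Fe^3+(aq), so Q = [Fe^3+(aq)]^2 / ([Pt^2+(aq)]·[Fe^2+(aq)]^2).
Isolating [Fe^3+(aq)] in Q = 10^{−1.047} yields log [Fe^3+(aq)] = −3.349, i.e. 0.00045 M.

0.00045 M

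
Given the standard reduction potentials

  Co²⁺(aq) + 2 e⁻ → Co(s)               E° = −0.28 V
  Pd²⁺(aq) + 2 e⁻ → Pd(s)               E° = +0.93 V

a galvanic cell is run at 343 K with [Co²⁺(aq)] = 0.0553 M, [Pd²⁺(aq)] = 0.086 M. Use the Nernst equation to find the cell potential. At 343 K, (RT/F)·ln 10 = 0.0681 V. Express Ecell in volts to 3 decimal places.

Since E°(Pd²⁺/Pd) > E°(Co²⁺/Co), Pd²⁺/Pd serves as the cathode.
E°cell = +0.93 − (−0.28) = +1.21 V, with n = 2 electrons transferred.
For the overall reaction Pd²⁺(aq) + Co(s) → Pd(s) + Co²⁺(aq), Q = [Co²⁺(aq)] / [Pd²⁺(aq)] = 0.643, giving log Q = −0.192.
By the Nernst equation, E = +1.21 − (0.0681/2)·(−0.192) = +1.217 V.

+1.217 V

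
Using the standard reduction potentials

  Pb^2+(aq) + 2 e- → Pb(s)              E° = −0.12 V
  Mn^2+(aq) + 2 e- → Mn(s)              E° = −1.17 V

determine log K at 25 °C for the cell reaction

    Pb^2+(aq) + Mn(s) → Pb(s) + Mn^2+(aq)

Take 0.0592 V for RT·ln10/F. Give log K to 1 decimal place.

The Pb²⁺/Pb couple is reduced (cathode); E°cell = −0.12 − (−1.17) = +1.05 V with n = 2.
At equilibrium E = 0, so log K = nE°cell / 0.0592 = (2)(+1.05) / 0.0592 = 35.5.

log K = 35.5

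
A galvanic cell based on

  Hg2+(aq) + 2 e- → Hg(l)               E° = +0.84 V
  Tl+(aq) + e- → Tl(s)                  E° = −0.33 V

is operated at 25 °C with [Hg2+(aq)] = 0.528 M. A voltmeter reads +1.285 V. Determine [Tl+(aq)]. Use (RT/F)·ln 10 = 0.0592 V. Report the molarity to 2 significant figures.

With Hg²⁺/Hg at the cathode and Tl⁺/Tl at the anode, E°cell = +0.84 − (−0.33) = +1.17 V (n = 2).
Since E = E° − (0.0592/n)·log Q, log Q = n(E° − E)/0.0592 = −3.885.
For Hg2+(aq) + 2 Tl(s) → Hg(l) + 2 Tl+(aq), the reaction quotient is Q = [Tl+(aq)]^2 / [Hg2+(aq)].
Substituting the known concentrations and solving, log [Tl+(aq)] = −2.081 and [Tl+(aq)] = 0.0083 M.

0.0083 M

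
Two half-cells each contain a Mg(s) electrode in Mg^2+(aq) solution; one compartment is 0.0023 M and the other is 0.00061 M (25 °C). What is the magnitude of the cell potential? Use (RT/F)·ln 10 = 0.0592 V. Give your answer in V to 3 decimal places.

For a concentration cell E°cell = 0, since both electrodes use the same couple.
The compartment with the higher Mg^2+(aq) concentration (0.0023 M) acts as the cathode; ions are reduced there and produced at the dilute (0.00061 M) anode.
With n = 2, Ecell = −(0.0592/2)·log([dilute]/[conc]) = −(0.0592/2)·log(0.00061/0.0023) = +0.017 V.

0.017 V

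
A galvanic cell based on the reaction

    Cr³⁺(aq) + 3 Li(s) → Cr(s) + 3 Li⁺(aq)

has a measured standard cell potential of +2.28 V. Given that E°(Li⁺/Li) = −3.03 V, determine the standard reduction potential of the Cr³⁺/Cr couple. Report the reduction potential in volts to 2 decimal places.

In the reaction as written the Cr³⁺/Cr couple is reduced (cathode) and Li⁺/Li is oxidized (anode), so E°cell = E°(Cr³⁺/Cr) − E°(Li⁺/Li).
E°(Cr³⁺/Cr) = E°cell + E°(anode) = +2.28 + (−3.03) = −0.75 V.

−0.75 V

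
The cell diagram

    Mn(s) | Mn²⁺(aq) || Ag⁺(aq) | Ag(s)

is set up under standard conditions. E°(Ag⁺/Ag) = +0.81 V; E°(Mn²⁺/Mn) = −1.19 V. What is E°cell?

+2.00 V

By convention the left-hand electrode in cell notation is the anode (oxidation) and the right-hand electrode is the cathode (reduction).
E°cell = E°(right) − E°(left) = +0.81 − (−1.19) = +2.00 V.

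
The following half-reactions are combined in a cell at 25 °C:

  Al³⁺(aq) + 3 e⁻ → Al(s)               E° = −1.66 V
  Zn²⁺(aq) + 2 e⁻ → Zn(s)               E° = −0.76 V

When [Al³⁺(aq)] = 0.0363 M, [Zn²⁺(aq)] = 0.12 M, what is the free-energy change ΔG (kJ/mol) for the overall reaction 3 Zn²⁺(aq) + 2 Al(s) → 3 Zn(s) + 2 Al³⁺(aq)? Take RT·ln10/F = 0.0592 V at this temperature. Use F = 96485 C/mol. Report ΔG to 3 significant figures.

The standard cell potential is −0.76 − (−1.66) = +0.90 V, with n = 6 electrons in the balanced equation.
Here Q = [Al³⁺(aq)]^2 / [Zn²⁺(aq)]^3 = 0.763 (log Q = −0.118), giving E = +0.90 − (0.0592/6)·(−0.118) = +0.9012 V.
Finally ΔG = −nFE = −(6)(96485 C/mol)(+0.9012 V) = −522 kJ/mol.

−522 kJ/mol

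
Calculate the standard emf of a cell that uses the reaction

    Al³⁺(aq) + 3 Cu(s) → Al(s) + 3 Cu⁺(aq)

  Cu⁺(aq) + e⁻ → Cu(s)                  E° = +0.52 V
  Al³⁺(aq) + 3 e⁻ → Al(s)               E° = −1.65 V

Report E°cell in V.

Al³⁺(aq) gains electrons, so the Al³⁺/Al couple is the cathode; the Cu⁺/Cu couple is the anode.
E°cell = E°(cathode) − E°(anode) = −1.65 − (+0.52) = −2.17 V.
The negative E°cell means the reaction is non-spontaneous in the direction written.

−2.17 V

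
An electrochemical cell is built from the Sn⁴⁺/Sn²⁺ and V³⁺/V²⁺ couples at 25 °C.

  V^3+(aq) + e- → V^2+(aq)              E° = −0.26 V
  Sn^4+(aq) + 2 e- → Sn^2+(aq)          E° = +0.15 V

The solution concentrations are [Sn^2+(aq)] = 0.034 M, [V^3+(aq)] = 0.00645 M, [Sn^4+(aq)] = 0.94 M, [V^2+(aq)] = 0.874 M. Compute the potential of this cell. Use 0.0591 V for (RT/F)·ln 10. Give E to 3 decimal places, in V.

+0.579 V

Since E°(Sn⁴⁺/Sn²⁺) > E°(V³⁺/V²⁺), Sn⁴⁺/Sn²⁺ serves as the cathode.
E°cell = E°cat − E°an = +0.15 − (−0.26) = +0.41 V; n = 2.
Balancing gives Sn^4+(aq) + 2 V^2+(aq) → Sn^2+(aq) + 2 V^3+(aq); hence Q = ([Sn^2+(aq)]·[V^3+(aq)]^2) / ([Sn^4+(aq)]·[V^2+(aq)]^2) = 1.97×10^−6 (log Q = −5.706).
By the Nernst equation, E = +0.41 − (0.0591/2)·(−5.706) = +0.579 V.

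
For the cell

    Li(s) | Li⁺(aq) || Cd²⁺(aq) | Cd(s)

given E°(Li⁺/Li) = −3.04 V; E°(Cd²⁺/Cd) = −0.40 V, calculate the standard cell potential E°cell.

+2.64 V

By convention the left-hand electrode in cell notation is the anode (oxidation) and the right-hand electrode is the cathode (reduction).
E°cell = E°(right) − E°(left) = −0.40 − (−3.04) = +2.64 V.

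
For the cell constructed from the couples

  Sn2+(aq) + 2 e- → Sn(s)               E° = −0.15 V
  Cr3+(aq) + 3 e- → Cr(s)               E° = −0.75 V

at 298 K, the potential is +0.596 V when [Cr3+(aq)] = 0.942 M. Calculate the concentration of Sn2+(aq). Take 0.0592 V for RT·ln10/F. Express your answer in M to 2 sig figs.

With Sn²⁺/Sn at the cathode and Cr³⁺/Cr at the anode, E°cell = −0.15 − (−0.75) = +0.60 V (n = 6).
Rearranging E = E° − (0.0592/n)·log Q gives log Q = 6(+0.60 − (+0.596))/0.0592 = 0.405.
The balanced reaction is 3 Sn2+(aq) + 2 Cr(s) → 3 Sn(s) + 2 Cr3+(aq), so Q = [Cr3+(aq)]^2 / [Sn2+(aq)]^3.
Solving for the unknown gives log [Sn2+(aq)] = −0.152, so [Sn2+(aq)] ≈ 0.70 M.

0.70 M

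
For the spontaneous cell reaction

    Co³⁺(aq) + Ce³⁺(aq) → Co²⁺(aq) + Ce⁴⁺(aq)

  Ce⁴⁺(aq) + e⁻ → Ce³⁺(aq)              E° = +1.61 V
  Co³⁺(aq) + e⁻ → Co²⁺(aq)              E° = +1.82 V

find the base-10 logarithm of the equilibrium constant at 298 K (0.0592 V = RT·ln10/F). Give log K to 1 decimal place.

The Co³⁺/Co²⁺ couple is reduced (cathode); E°cell = +1.82 − (+1.61) = +0.21 V with n = 1.
At equilibrium E = 0, so log K = nE°cell / 0.0592 = (1)(+0.21) / 0.0592 = 3.5.

log K = 3.5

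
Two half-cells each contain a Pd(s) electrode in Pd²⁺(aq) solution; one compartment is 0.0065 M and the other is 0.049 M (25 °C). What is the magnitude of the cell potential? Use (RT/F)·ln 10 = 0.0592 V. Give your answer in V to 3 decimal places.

For a concentration cell E°cell = 0, since both electrodes use the same couple.
The compartment with the higher Pd²⁺(aq) concentration (0.049 M) acts as the cathode; ions are reduced there and produced at the dilute (0.0065 M) anode.
With n = 2, Ecell = −(0.0592/2)·log([dilute]/[conc]) = −(0.0592/2)·log(0.0065/0.049) = +0.026 V.

0.026 V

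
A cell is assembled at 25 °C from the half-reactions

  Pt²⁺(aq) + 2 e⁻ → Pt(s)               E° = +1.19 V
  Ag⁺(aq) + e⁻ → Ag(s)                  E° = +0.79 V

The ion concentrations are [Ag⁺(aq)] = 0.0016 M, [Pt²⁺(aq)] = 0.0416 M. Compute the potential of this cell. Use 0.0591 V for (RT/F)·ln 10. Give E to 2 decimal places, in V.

+0.52 V

The Pt²⁺/Pt couple has the more positive E°, so it is the cathode; Ag⁺/Ag is the anode.
E°cell = +1.19 − (+0.79) = +0.40 V, with n = 2 electrons transferred.
The balanced reaction is Pt²⁺(aq) + 2 Ag(s) → Pt(s) + 2 Ag⁺(aq), so Q = [Ag⁺(aq)]^2 / [Pt²⁺(aq)] = 6.15×10^−5 and log Q = −4.211.
E = E° − (0.0591/n)·log Q = +0.40 − (0.0591/2)(−4.211) = +0.52 V.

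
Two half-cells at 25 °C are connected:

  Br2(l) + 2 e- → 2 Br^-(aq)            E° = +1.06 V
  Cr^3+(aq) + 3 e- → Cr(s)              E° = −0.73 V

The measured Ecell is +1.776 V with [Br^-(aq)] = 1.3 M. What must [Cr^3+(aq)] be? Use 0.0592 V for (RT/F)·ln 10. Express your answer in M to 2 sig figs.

With Br₂/Br⁻ at the cathode and Cr³⁺/Cr at the anode, E°cell = +1.06 − (−0.73) = +1.79 V (n = 6).
Rearranging E = E° − (0.0592/n)·log Q gives log Q = 6(+1.79 − (+1.776))/0.0592 = 1.419.
For 3 Br2(l) + 2 Cr(s) → 6 Br^-(aq) + 2 Cr^3+(aq), the reaction quotient is Q = [Br^-(aq)]^6·[Cr^3+(aq)]^2.
Solving for the unknown gives log [Cr^3+(aq)] = 0.368, so [Cr^3+(aq)] ≈ 2.3 M.

2.3 M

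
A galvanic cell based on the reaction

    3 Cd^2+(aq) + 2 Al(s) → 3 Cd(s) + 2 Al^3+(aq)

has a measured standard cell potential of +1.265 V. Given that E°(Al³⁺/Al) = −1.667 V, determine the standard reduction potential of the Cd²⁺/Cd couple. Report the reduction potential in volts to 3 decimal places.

−0.402 V

In the reaction as written the Cd²⁺/Cd couple is reduced (cathode) and Al³⁺/Al is oxidized (anode), so E°cell = E°(Cd²⁺/Cd) − E°(Al³⁺/Al).
E°(Cd²⁺/Cd) = E°cell + E°(anode) = +1.265 + (−1.667) = −0.402 V.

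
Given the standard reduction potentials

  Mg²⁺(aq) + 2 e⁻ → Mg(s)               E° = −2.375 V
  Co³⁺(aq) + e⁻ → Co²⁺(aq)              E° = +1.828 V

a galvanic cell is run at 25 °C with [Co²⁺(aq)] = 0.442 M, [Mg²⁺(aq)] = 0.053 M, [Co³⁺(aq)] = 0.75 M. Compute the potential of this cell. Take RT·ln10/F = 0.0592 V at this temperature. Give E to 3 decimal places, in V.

+4.254 V

Co³⁺/Co²⁺ is reduced (cathode, E° = +1.828 V) and Mg²⁺/Mg is oxidized (anode).
E°cell = +1.828 − (−2.375) = +4.203 V, with n = 2 electrons transferred.
For the overall reaction 2 Co³⁺(aq) + Mg(s) → 2 Co²⁺(aq) + Mg²⁺(aq), Q = ([Co²⁺(aq)]^2·[Mg²⁺(aq)]) / [Co³⁺(aq)]^2 = 0.0184, giving log Q = −1.735.
By the Nernst equation, E = +4.203 − (0.0592/2)·(−1.735) = +4.254 V.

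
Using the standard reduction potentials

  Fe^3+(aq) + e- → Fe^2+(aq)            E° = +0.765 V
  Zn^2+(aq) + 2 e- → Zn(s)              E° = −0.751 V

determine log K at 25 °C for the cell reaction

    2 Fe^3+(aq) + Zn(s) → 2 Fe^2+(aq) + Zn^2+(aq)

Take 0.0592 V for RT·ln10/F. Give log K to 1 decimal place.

The Fe³⁺/Fe²⁺ couple is reduced (cathode); E°cell = +0.765 − (−0.751) = +1.516 V with n = 2.
At equilibrium E = 0, so log K = nE°cell / 0.0592 = (2)(+1.516) / 0.0592 = 51.2.

log K = 51.2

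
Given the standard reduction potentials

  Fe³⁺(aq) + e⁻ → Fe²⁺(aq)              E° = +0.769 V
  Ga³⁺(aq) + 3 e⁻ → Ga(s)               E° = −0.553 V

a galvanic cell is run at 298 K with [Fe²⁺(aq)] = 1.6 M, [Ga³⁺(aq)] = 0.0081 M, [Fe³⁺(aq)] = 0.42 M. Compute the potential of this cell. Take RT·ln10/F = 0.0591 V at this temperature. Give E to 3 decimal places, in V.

+1.329 V

Fe³⁺/Fe²⁺ is reduced (cathode, E° = +0.769 V) and Ga³⁺/Ga is oxidized (anode).
The standard potential is +0.769 − (−0.553) = +1.322 V and the balanced reaction transfers n = 3 electrons.
Balancing gives 3 Fe³⁺(aq) + Ga(s) → 3 Fe²⁺(aq) + Ga³⁺(aq); hence Q = ([Fe²⁺(aq)]^3·[Ga³⁺(aq)]) / [Fe³⁺(aq)]^3 = 0.448 (log Q = −0.349).
E = E° − (0.0591/n)·log Q = +1.322 − (0.0591/3)(−0.349) = +1.329 V.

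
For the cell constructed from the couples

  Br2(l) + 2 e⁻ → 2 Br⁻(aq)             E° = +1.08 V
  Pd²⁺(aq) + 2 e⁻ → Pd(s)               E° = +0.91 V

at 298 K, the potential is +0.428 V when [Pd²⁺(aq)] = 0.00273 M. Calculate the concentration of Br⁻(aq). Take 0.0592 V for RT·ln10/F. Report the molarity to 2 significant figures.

0.00084 M

The Br₂/Br⁻ couple has the larger reduction potential, so it is the cathode: E°cell = +1.08 − (+0.91) = +0.17 V and n = 2.
Rearranging E = E° − (0.0592/n)·log Q gives log Q = 2(+0.17 − (+0.428))/0.0592 = −8.716.
For Br2(l) + Pd(s) → 2 Br⁻(aq) + Pd²⁺(aq), the reaction quotient is Q = [Br⁻(aq)]^2·[Pd²⁺(aq)].
Isolating [Br⁻(aq)] in Q = 10^{−8.716} yields log [Br⁻(aq)] = −3.076, i.e. 0.00084 M.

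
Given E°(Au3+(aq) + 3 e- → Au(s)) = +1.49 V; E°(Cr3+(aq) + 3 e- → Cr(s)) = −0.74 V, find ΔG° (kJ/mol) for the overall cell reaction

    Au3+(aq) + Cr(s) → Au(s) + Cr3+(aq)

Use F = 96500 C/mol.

−646 kJ/mol

In the reaction as written Au3+(aq) is reduced, so the Au³⁺/Au couple is the cathode and Cr³⁺/Cr is the anode.
E°cell = +1.49 − (−0.74) = +2.23 V; balancing electrons gives n = 3.
ΔG° = −nFE°cell = −(3)(96500)(+2.23) J/mol = −646 kJ/mol.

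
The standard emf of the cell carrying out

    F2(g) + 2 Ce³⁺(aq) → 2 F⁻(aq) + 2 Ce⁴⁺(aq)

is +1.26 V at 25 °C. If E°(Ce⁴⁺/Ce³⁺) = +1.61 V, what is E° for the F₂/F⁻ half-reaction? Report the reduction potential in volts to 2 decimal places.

In the reaction as written the F₂/F⁻ couple is reduced (cathode) and Ce⁴⁺/Ce³⁺ is oxidized (anode), so E°cell = E°(F₂/F⁻) − E°(Ce⁴⁺/Ce³⁺).
E°(F₂/F⁻) = E°cell + E°(anode) = +1.26 + (+1.61) = +2.87 V.

+2.87 V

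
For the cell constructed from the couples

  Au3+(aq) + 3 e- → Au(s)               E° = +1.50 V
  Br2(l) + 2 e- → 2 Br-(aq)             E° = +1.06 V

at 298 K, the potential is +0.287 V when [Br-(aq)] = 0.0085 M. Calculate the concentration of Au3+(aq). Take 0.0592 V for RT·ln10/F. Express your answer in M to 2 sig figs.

0.029 M

With Au³⁺/Au at the cathode and Br₂/Br⁻ at the anode, E°cell = +1.50 − (+1.06) = +0.44 V (n = 6).
Rearranging E = E° − (0.0592/n)·log Q gives log Q = 6(+0.44 − (+0.287))/0.0592 = 15.507.
For 2 Au3+(aq) + 6 Br-(aq) → 2 Au(s) + 3 Br2(l), the reaction quotient is Q = 1 / ([Au3+(aq)]^2·[Br-(aq)]^6).
Substituting the known concentrations and solving, log [Au3+(aq)] = −1.542 and [Au3+(aq)] = 0.029 M.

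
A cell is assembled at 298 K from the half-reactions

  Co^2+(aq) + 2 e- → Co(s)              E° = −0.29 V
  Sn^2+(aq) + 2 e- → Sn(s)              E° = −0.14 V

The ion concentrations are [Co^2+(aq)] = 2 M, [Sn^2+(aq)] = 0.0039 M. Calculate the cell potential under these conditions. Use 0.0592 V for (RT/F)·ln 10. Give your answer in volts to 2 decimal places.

+0.07 V

The Sn²⁺/Sn couple has the more positive E°, so it is the cathode; Co²⁺/Co is the anode.
E°cell = E°cat − E°an = −0.14 − (−0.29) = +0.15 V; n = 2.
Balancing gives Sn^2+(aq) + Co(s) → Sn(s) + Co^2+(aq); hence Q = [Co^2+(aq)] / [Sn^2+(aq)] = 513 (log Q = 2.710).
E = E° − (0.0592/n)·log Q = +0.15 − (0.0592/2)(2.710) = +0.07 V.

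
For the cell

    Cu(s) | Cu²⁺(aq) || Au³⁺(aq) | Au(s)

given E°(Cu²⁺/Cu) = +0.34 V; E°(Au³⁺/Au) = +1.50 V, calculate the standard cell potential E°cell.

+1.16 V

By convention the left-hand electrode in cell notation is the anode (oxidation) and the right-hand electrode is the cathode (reduction).
E°cell = E°(right) − E°(left) = +1.50 − (+0.34) = +1.16 V.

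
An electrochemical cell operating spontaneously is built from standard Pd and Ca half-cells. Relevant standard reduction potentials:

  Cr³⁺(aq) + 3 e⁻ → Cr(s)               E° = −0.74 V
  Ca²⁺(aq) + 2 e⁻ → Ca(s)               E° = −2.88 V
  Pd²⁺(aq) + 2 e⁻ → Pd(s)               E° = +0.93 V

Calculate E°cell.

The Pd²⁺/Pd couple has the higher E°, so Pd ion is reduced (cathode) and Ca is oxidized (anode).
E°cell = E°(cathode) − E°(anode) = +0.93 − (−2.88) = +3.81 V.

+3.81 V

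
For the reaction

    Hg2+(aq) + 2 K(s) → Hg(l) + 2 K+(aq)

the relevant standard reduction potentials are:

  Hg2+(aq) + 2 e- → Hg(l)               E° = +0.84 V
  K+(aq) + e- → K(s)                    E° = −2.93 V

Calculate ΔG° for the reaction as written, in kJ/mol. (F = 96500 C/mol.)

−728 kJ/mol

In the reaction as written Hg2+(aq) is reduced, so the Hg²⁺/Hg couple is the cathode and K⁺/K is the anode.
E°cell = +0.84 − (−2.93) = +3.77 V; balancing electrons gives n = 2.
ΔG° = −nFE°cell = −(2)(96500)(+3.77) J/mol = −728 kJ/mol.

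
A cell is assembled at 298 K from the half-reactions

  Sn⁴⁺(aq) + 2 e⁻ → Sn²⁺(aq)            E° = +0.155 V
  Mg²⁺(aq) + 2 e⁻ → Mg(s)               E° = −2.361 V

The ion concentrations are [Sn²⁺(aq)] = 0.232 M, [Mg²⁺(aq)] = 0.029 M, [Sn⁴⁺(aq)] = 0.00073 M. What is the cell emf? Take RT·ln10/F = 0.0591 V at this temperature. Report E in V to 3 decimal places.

+2.487 V

The Sn⁴⁺/Sn²⁺ couple has the more positive E°, so it is the cathode; Mg²⁺/Mg is the anode.
E°cell = E°cat − E°an = +0.155 − (−2.361) = +2.516 V; n = 2.
For the overall reaction Sn⁴⁺(aq) + Mg(s) → Sn²⁺(aq) + Mg²⁺(aq), Q = ([Sn²⁺(aq)]·[Mg²⁺(aq)]) / [Sn⁴⁺(aq)] = 9.22, giving log Q = 0.965.
E = E° − (0.0591/n)·log Q = +2.516 − (0.0591/2)(0.965) = +2.487 V.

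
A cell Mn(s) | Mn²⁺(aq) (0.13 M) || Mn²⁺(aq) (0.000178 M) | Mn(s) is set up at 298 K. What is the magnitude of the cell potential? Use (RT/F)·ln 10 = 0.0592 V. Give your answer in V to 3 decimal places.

0.085 V

For a concentration cell E°cell = 0, since both electrodes use the same couple.
The compartment with the higher Mn²⁺(aq) concentration (0.13 M) acts as the cathode; ions are reduced there and produced at the dilute (0.000178 M) anode.
With n = 2, Ecell = −(0.0592/2)·log([dilute]/[conc]) = −(0.0592/2)·log(0.000178/0.13) = +0.085 V.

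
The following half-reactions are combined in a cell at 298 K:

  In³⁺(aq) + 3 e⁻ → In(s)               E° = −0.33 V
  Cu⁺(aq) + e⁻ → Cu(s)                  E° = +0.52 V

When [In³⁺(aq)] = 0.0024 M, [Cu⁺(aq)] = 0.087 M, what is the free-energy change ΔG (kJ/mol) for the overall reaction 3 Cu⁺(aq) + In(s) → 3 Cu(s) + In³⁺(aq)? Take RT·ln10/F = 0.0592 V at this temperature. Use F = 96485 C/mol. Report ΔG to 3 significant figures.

−243 kJ/mol

E°cell = +0.52 − (−0.33) = +0.85 V; the balanced reaction transfers n = 3 electrons.
Q = [In³⁺(aq)] / [Cu⁺(aq)]^3 = 3.64, so log Q = 0.562 and E = +0.85 − (0.0592/3)(0.562) = +0.8389 V.
Finally ΔG = −nFE = −(3)(96485 C/mol)(+0.8389 V) = −243 kJ/mol.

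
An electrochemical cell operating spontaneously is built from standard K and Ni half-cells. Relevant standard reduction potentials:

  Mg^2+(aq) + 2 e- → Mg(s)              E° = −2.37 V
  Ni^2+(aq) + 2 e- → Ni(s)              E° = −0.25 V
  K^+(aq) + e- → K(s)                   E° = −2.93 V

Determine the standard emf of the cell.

Of the two couples in this cell, the one with the more positive reduction potential is reduced at the cathode: here that is Ni²⁺/Ni (−0.25 V); K⁺/K (−2.93 V) is the anode.
E°cell = E°(cathode) − E°(anode) = −0.25 − (−2.93) = +2.68 V.

+2.68 V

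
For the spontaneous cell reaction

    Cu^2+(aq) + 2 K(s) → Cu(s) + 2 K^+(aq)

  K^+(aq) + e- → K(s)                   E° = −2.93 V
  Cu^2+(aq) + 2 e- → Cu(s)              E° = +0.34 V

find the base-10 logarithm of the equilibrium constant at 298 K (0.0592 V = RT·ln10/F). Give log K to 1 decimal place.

The Cu²⁺/Cu couple is reduced (cathode); E°cell = +0.34 − (−2.93) = +3.27 V with n = 2.
At equilibrium E = 0, so log K = nE°cell / 0.0592 = (2)(+3.27) / 0.0592 = 110.5.

log K = 110.5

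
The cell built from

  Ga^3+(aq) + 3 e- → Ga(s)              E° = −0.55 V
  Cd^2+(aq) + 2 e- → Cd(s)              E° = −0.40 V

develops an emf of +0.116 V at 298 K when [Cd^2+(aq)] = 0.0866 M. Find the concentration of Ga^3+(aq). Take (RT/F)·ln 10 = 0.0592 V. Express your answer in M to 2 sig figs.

1.3 M

With Cd²⁺/Cd at the cathode and Ga³⁺/Ga at the anode, E°cell = −0.40 − (−0.55) = +0.15 V (n = 6).
Since E = E° − (0.0592/n)·log Q, log Q = n(E° − E)/0.0592 = 3.446.
The balanced reaction is 3 Cd^2+(aq) + 2 Ga(s) → 3 Cd(s) + 2 Ga^3+(aq), so Q = [Ga^3+(aq)]^2 / [Cd^2+(aq)]^3.
Isolating [Ga^3+(aq)] in Q = 10^{3.446} yields log [Ga^3+(aq)] = 0.129, i.e. 1.3 M.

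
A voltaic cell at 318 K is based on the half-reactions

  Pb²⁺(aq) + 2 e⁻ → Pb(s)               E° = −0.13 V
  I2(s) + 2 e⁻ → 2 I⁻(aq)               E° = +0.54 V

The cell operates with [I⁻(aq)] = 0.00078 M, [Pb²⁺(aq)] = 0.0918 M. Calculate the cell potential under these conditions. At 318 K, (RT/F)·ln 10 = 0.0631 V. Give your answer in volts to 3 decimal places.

I₂/I⁻ is reduced (cathode, E° = +0.54 V) and Pb²⁺/Pb is oxidized (anode).
E°cell = +0.54 − (−0.13) = +0.67 V, with n = 2 electrons transferred.
The balanced reaction is I2(s) + Pb(s) → 2 I⁻(aq) + Pb²⁺(aq), so Q = [I⁻(aq)]^2·[Pb²⁺(aq)] = 5.59×10^−8 and log Q = −7.253.
Applying E = E° − (RT ln10/nF)·log Q gives +0.67 − (0.0631/2)(−7.253) = +0.899 V.

+0.899 V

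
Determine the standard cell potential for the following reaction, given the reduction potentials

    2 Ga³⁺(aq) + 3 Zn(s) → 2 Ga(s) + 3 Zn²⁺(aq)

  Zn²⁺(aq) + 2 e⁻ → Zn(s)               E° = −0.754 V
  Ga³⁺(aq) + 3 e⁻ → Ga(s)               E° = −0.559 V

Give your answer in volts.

+0.195 V

Ga³⁺(aq) gains electrons, so the Ga³⁺/Ga couple is the cathode; the Zn²⁺/Zn couple is the anode.
E°cell = E°(cathode) − E°(anode) = −0.559 − (−0.754) = +0.195 V.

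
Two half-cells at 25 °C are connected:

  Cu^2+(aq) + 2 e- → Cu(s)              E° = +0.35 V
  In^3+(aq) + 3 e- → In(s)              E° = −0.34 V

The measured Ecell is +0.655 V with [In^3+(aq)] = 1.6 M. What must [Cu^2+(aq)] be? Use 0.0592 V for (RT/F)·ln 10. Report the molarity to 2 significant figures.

0.090 M

Cu²⁺/Cu is the cathode (higher E°); E°cell = +0.35 − (−0.34) = +0.69 V with n = 6.
Since E = E° − (0.0592/n)·log Q, log Q = n(E° − E)/0.0592 = 3.547.
For 3 Cu^2+(aq) + 2 In(s) → 3 Cu(s) + 2 In^3+(aq), the reaction quotient is Q = [In^3+(aq)]^2 / [Cu^2+(aq)]^3.
Solving for the unknown gives log [Cu^2+(aq)] = −1.046, so [Cu^2+(aq)] ≈ 0.090 M.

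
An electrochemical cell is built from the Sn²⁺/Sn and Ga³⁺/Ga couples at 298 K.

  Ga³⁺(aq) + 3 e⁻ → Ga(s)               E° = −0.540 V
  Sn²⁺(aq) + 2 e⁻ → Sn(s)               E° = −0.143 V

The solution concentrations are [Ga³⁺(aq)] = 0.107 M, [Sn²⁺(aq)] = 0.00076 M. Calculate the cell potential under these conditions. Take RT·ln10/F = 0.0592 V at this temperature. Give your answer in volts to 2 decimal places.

The Sn²⁺/Sn couple has the more positive E°, so it is the cathode; Ga³⁺/Ga is the anode.
The standard potential is −0.143 − (−0.540) = +0.397 V and the balanced reaction transfers n = 6 electrons.
The balanced reaction is 3 Sn²⁺(aq) + 2 Ga(s) → 3 Sn(s) + 2 Ga³⁺(aq), so Q = [Ga³⁺(aq)]^2 / [Sn²⁺(aq)]^3 = 2.61×10^7 and log Q = 7.416.
Applying E = E° − (RT ln10/nF)·log Q gives +0.397 − (0.0592/6)(7.416) = +0.32 V.

+0.32 V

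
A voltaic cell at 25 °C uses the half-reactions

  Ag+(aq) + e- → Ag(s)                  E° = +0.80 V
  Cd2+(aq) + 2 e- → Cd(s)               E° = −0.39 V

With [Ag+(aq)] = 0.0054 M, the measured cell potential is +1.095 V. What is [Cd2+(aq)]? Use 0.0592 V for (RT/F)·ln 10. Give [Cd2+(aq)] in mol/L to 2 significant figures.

0.047 M

With Ag⁺/Ag at the cathode and Cd²⁺/Cd at the anode, E°cell = +0.80 − (−0.39) = +1.19 V (n = 2).
From the Nernst equation, log Q = n(E° − E)/0.0592 = 2·(+1.19 − (+1.095))/0.0592 = 3.209.
Balancing electrons gives 2 Ag+(aq) + Cd(s) → 2 Ag(s) + Cd2+(aq); thus Q = [Cd2+(aq)] / [Ag+(aq)]^2.
Substituting the known concentrations and solving, log [Cd2+(aq)] = −1.326 and [Cd2+(aq)] = 0.047 M.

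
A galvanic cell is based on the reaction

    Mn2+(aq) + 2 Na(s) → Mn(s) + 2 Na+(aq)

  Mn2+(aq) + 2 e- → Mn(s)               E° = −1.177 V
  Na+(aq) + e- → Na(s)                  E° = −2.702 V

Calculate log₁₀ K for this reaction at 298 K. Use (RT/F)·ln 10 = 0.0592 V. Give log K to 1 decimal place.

The Mn²⁺/Mn couple is reduced (cathode); E°cell = −1.177 − (−2.702) = +1.525 V with n = 2.
At equilibrium E = 0, so log K = nE°cell / 0.0592 = (2)(+1.525) / 0.0592 = 51.5.

log K = 51.5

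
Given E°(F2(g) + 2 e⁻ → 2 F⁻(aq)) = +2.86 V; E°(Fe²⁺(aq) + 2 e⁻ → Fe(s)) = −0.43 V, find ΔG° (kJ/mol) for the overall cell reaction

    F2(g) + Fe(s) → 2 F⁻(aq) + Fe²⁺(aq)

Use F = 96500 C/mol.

−635 kJ/mol

In the reaction as written F2(g) is reduced, so the F₂/F⁻ couple is the cathode and Fe²⁺/Fe is the anode.
E°cell = +2.86 − (−0.43) = +3.29 V; balancing electrons gives n = 2.
ΔG° = −nFE°cell = −(2)(96500)(+3.29) J/mol = −635 kJ/mol.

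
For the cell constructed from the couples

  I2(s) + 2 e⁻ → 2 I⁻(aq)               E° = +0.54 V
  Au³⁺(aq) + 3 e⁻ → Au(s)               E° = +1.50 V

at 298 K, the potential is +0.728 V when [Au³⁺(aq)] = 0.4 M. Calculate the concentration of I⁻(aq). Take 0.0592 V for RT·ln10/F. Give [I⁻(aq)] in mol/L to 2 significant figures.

0.00016 M

Au³⁺/Au is the cathode (higher E°); E°cell = +1.50 − (+0.54) = +0.96 V with n = 6.
From the Nernst equation, log Q = n(E° − E)/0.0592 = 6·(+0.96 − (+0.728))/0.0592 = 23.514.
Balancing electrons gives 2 Au³⁺(aq) + 6 I⁻(aq) → 2 Au(s) + 3 I2(s); thus Q = 1 / ([Au³⁺(aq)]^2·[I⁻(aq)]^6).
Isolating [I⁻(aq)] in Q = 10^{23.514} yields log [I⁻(aq)] = −3.786, i.e. 0.00016 M.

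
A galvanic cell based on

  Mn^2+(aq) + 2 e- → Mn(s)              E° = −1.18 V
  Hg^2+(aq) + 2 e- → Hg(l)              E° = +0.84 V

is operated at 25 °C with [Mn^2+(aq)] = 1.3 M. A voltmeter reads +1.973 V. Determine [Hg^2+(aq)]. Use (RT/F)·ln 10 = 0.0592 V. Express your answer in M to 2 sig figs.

The Hg²⁺/Hg couple has the larger reduction potential, so it is the cathode: E°cell = +0.84 − (−1.18) = +2.02 V and n = 2.
From the Nernst equation, log Q = n(E° − E)/0.0592 = 2·(+2.02 − (+1.973))/0.0592 = 1.588.
Balancing electrons gives Hg^2+(aq) + Mn(s) → Hg(l) + Mn^2+(aq); thus Q = [Mn^2+(aq)] / [Hg^2+(aq)].
Isolating [Hg^2+(aq)] in Q = 10^{1.588} yields log [Hg^2+(aq)] = −1.474, i.e. 0.034 M.

0.034 M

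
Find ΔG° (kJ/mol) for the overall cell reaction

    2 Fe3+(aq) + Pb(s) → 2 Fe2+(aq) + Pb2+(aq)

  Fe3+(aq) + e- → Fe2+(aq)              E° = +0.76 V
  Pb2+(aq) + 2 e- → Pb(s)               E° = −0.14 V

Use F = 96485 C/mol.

−174 kJ/mol

In the reaction as written Fe3+(aq) is reduced, so the Fe³⁺/Fe²⁺ couple is the cathode and Pb²⁺/Pb is the anode.
E°cell = +0.76 − (−0.14) = +0.90 V; balancing electrons gives n = 2.
ΔG° = −nFE°cell = −(2)(96485)(+0.90) J/mol = −174 kJ/mol.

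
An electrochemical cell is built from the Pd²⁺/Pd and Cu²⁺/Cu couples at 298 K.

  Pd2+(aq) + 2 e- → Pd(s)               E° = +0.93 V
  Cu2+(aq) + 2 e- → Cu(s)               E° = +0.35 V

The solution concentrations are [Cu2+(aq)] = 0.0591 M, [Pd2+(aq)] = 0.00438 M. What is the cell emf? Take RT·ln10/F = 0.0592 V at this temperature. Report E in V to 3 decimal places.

+0.547 V

Since E°(Pd²⁺/Pd) > E°(Cu²⁺/Cu), Pd²⁺/Pd serves as the cathode.
E°cell = +0.93 − (+0.35) = +0.58 V, with n = 2 electrons transferred.
Balancing gives Pd2+(aq) + Cu(s) → Pd(s) + Cu2+(aq); hence Q = [Cu2+(aq)] / [Pd2+(aq)] = 13.5 (log Q = 1.130).
E = E° − (0.0592/n)·log Q = +0.58 − (0.0592/2)(1.130) = +0.547 V.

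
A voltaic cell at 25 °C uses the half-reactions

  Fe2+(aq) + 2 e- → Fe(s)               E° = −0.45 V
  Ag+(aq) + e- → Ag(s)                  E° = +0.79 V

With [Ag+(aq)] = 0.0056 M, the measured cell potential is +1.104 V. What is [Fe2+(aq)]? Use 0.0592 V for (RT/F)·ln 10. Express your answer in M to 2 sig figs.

1.2 M

Ag⁺/Ag is the cathode (higher E°); E°cell = +0.79 − (−0.45) = +1.24 V with n = 2.
Rearranging E = E° − (0.0592/n)·log Q gives log Q = 2(+1.24 − (+1.104))/0.0592 = 4.595.
Balancing electrons gives 2 Ag+(aq) + Fe(s) → 2 Ag(s) + Fe2+(aq); thus Q = [Fe2+(aq)] / [Ag+(aq)]^2.
Isolating [Fe2+(aq)] in Q = 10^{4.595} yields log [Fe2+(aq)] = 0.091, i.e. 1.2 M.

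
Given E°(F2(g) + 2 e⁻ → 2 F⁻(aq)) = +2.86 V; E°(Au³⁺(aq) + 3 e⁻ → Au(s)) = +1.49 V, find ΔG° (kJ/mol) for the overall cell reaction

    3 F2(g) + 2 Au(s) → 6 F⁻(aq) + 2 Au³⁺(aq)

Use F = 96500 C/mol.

In the reaction as written F2(g) is reduced, so the F₂/F⁻ couple is the cathode and Au³⁺/Au is the anode.
E°cell = +2.86 − (+1.49) = +1.37 V; balancing electrons gives n = 6.
ΔG° = −nFE°cell = −(6)(96500)(+1.37) J/mol = −793 kJ/mol.

−793 kJ/mol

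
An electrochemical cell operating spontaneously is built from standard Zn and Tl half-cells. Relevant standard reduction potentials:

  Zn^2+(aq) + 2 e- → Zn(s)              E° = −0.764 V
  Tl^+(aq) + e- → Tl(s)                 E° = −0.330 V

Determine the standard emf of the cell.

The Tl⁺/Tl couple has the higher E°, so Tl ion is reduced (cathode) and Zn is oxidized (anode).
E°cell = E°(cathode) − E°(anode) = −0.330 − (−0.764) = +0.434 V.

+0.434 V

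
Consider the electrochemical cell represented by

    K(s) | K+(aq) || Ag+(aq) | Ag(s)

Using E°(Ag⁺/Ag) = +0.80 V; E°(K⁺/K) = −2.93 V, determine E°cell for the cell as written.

+3.73 V

By convention the left-hand electrode in cell notation is the anode (oxidation) and the right-hand electrode is the cathode (reduction).
E°cell = E°(right) − E°(left) = +0.80 − (−2.93) = +3.73 V.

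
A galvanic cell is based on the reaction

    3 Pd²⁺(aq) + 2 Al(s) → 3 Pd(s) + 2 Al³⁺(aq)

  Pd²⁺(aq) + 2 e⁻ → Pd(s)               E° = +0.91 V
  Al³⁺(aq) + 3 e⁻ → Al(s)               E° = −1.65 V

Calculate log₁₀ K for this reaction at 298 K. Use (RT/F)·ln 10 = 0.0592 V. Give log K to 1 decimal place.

log K = 259.5

The Pd²⁺/Pd couple is reduced (cathode); E°cell = +0.91 − (−1.65) = +2.56 V with n = 6.
At equilibrium E = 0, so log K = nE°cell / 0.0592 = (6)(+2.56) / 0.0592 = 259.5.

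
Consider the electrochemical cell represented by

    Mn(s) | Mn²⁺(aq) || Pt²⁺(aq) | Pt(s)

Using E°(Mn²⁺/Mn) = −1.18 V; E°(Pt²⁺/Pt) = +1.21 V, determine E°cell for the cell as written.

By convention the left-hand electrode in cell notation is the anode (oxidation) and the right-hand electrode is the cathode (reduction).
E°cell = E°(right) − E°(left) = +1.21 − (−1.18) = +2.39 V.

+2.39 V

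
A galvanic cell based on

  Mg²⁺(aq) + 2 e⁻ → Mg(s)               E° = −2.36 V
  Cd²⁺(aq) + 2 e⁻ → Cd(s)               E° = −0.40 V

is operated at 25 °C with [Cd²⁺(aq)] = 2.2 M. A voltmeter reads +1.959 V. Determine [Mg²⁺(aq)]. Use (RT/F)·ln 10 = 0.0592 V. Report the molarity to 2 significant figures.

2.4 M

Cd²⁺/Cd is the cathode (higher E°); E°cell = −0.40 − (−2.36) = +1.96 V with n = 2.
From the Nernst equation, log Q = n(E° − E)/0.0592 = 2·(+1.96 − (+1.959))/0.0592 = 0.034.
Balancing electrons gives Cd²⁺(aq) + Mg(s) → Cd(s) + Mg²⁺(aq); thus Q = [Mg²⁺(aq)] / [Cd²⁺(aq)].
Substituting the known concentrations and solving, log [Mg²⁺(aq)] = 0.376 and [Mg²⁺(aq)] = 2.4 M.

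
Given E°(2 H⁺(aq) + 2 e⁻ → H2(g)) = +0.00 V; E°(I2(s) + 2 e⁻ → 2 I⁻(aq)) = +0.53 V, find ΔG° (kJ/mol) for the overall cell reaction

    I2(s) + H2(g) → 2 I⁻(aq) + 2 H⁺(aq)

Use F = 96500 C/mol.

In the reaction as written I2(s) is reduced, so the I₂/I⁻ couple is the cathode and 2H⁺/H₂ is the anode.
E°cell = +0.53 − (+0.00) = +0.53 V; balancing electrons gives n = 2.
ΔG° = −nFE°cell = −(2)(96500)(+0.53) J/mol = −102 kJ/mol.

−102 kJ/mol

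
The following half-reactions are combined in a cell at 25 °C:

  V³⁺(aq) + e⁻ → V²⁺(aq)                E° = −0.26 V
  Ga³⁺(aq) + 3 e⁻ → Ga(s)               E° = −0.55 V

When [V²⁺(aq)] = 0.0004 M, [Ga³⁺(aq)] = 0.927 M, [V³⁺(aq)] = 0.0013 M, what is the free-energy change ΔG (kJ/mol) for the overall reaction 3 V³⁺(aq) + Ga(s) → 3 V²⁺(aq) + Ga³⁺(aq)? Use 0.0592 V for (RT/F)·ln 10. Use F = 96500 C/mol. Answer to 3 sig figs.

−92.9 kJ/mol

E°cell = −0.26 − (−0.55) = +0.29 V; the balanced reaction transfers n = 3 electrons.
Q = ([V²⁺(aq)]^3·[Ga³⁺(aq)]) / [V³⁺(aq)]^3 = 0.027, so log Q = −1.569 and E = +0.29 − (0.0592/3)(−1.569) = +0.3210 V.
Finally ΔG = −nFE = −(3)(96500 C/mol)(+0.3210 V) = −92.9 kJ/mol.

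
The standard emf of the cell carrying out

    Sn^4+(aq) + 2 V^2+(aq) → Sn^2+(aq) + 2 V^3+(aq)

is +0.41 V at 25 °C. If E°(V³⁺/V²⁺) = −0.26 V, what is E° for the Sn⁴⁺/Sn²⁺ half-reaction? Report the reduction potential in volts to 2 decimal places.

+0.15 V

In the reaction as written the Sn⁴⁺/Sn²⁺ couple is reduced (cathode) and V³⁺/V²⁺ is oxidized (anode), so E°cell = E°(Sn⁴⁺/Sn²⁺) − E°(V³⁺/V²⁺).
E°(Sn⁴⁺/Sn²⁺) = E°cell + E°(anode) = +0.41 + (−0.26) = +0.15 V.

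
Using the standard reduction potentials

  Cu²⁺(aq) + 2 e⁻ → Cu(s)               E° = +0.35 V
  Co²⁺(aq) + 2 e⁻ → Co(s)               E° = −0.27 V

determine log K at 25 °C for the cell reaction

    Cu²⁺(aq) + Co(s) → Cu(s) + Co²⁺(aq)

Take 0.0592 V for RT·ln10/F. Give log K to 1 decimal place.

The Cu²⁺/Cu couple is reduced (cathode); E°cell = +0.35 − (−0.27) = +0.62 V with n = 2.
At equilibrium E = 0, so log K = nE°cell / 0.0592 = (2)(+0.62) / 0.0592 = 20.9.

log K = 20.9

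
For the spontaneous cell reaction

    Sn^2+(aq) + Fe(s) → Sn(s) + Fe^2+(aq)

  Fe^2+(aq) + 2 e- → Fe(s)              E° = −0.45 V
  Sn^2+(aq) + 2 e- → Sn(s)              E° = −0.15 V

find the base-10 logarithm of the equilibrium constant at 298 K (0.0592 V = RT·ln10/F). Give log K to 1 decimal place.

log K = 10.1

The Sn²⁺/Sn couple is reduced (cathode); E°cell = −0.15 − (−0.45) = +0.30 V with n = 2.
At equilibrium E = 0, so log K = nE°cell / 0.0592 = (2)(+0.30) / 0.0592 = 10.1.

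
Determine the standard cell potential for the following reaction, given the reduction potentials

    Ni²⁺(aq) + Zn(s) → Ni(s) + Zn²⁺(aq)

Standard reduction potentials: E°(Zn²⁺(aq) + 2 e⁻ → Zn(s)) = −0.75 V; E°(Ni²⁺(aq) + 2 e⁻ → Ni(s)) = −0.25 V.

+0.50 V

Ni²⁺(aq) gains electrons, so the Ni²⁺/Ni couple is the cathode; the Zn²⁺/Zn couple is the anode.
E°cell = E°(cathode) − E°(anode) = −0.25 − (−0.75) = +0.50 V.
The positive value indicates the reaction is spontaneous as written.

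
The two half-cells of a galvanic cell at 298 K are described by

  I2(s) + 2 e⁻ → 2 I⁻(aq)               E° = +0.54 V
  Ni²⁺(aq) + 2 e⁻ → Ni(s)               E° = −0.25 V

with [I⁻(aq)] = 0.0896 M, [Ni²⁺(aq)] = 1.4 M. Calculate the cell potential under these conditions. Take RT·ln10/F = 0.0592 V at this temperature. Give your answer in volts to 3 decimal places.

+0.848 V

Since E°(I₂/I⁻) > E°(Ni²⁺/Ni), I₂/I⁻ serves as the cathode.
The standard potential is +0.54 − (−0.25) = +0.79 V and the balanced reaction transfers n = 2 electrons.
For the overall reaction I2(s) + Ni(s) → 2 I⁻(aq) + Ni²⁺(aq), Q = [I⁻(aq)]^2·[Ni²⁺(aq)] = 0.0112, giving log Q = −1.949.
E = E° − (0.0592/n)·log Q = +0.79 − (0.0592/2)(−1.949) = +0.848 V.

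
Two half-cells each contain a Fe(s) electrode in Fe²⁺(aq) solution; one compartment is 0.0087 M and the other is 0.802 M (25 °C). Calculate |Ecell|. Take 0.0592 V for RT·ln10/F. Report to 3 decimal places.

0.058 V

For a concentration cell E°cell = 0, since both electrodes use the same couple.
The compartment with the higher Fe²⁺(aq) concentration (0.802 M) acts as the cathode; ions are reduced there and produced at the dilute (0.0087 M) anode.
With n = 2, Ecell = −(0.0592/2)·log([dilute]/[conc]) = −(0.0592/2)·log(0.0087/0.802) = +0.058 V.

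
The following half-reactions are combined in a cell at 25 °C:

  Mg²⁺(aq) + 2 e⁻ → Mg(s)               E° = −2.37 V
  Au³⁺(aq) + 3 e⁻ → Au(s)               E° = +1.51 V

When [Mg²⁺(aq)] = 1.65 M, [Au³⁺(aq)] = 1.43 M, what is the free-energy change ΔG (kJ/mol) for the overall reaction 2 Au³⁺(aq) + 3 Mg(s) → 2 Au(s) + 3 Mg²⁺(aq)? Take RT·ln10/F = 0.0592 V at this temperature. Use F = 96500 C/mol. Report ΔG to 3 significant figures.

−2240 kJ/mol

E°cell = +1.51 − (−2.37) = +3.88 V; the balanced reaction transfers n = 6 electrons.
Here Q = [Mg²⁺(aq)]^3 / [Au³⁺(aq)]^2 = 2.2 (log Q = 0.342), giving E = +3.88 − (0.0592/6)·(0.342) = +3.8766 V.
Then ΔG = −nFE = −6 × 96500 × +3.8766 J/mol = −2240 kJ/mol.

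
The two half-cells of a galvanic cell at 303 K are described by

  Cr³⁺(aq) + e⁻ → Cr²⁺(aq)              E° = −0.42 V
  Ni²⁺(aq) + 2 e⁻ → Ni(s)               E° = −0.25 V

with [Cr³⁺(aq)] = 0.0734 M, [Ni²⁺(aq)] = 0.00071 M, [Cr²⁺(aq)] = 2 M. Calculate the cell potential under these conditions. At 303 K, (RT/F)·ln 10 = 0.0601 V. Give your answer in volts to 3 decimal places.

The Ni²⁺/Ni couple has the more positive E°, so it is the cathode; Cr³⁺/Cr²⁺ is the anode.
E°cell = E°cat − E°an = −0.25 − (−0.42) = +0.17 V; n = 2.
For the overall reaction Ni²⁺(aq) + 2 Cr²⁺(aq) → Ni(s) + 2 Cr³⁺(aq), Q = [Cr³⁺(aq)]^2 / ([Ni²⁺(aq)]·[Cr²⁺(aq)]^2) = 1.9, giving log Q = 0.278.
E = E° − (0.0601/n)·log Q = +0.17 − (0.0601/2)(0.278) = +0.162 V.

+0.162 V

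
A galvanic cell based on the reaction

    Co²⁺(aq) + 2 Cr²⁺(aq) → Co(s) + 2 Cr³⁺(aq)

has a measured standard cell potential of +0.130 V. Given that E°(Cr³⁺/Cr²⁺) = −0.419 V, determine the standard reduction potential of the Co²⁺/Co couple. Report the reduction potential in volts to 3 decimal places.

−0.289 V

In the reaction as written the Co²⁺/Co couple is reduced (cathode) and Cr³⁺/Cr²⁺ is oxidized (anode), so E°cell = E°(Co²⁺/Co) − E°(Cr³⁺/Cr²⁺).
E°(Co²⁺/Co) = E°cell + E°(anode) = +0.130 + (−0.419) = −0.289 V.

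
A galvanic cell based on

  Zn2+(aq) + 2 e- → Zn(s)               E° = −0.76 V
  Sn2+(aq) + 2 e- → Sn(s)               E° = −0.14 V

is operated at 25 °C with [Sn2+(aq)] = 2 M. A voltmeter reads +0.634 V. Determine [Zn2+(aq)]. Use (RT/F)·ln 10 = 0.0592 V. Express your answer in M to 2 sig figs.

0.67 M

Sn²⁺/Sn is the cathode (higher E°); E°cell = −0.14 − (−0.76) = +0.62 V with n = 2.
Rearranging E = E° − (0.0592/n)·log Q gives log Q = 2(+0.62 − (+0.634))/0.0592 = −0.473.
The balanced reaction is Sn2+(aq) + Zn(s) → Sn(s) + Zn2+(aq), so Q = [Zn2+(aq)] / [Sn2+(aq)].
Solving for the unknown gives log [Zn2+(aq)] = −0.172, so [Zn2+(aq)] ≈ 0.67 M.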